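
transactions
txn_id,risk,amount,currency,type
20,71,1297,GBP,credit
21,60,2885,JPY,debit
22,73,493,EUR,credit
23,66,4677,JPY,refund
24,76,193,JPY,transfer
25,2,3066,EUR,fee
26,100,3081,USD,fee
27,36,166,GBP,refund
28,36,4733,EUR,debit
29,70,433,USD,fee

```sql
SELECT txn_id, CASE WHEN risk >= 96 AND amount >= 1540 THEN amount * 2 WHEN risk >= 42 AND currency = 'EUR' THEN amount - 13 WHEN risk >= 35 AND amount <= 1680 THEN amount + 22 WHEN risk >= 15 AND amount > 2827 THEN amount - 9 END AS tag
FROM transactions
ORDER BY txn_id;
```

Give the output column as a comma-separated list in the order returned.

1319, 2876, 480, 4668, 215, NULL, 6162, 188, 4724, 455

txn_id=20: risk >= 35 AND amount <= 1680 → 1319
txn_id=21: risk >= 15 AND amount > 2827 → 2876
txn_id=22: risk >= 42 AND currency = 'EUR' → 480
txn_id=23: risk >= 15 AND amount > 2827 → 4668
txn_id=24: risk >= 35 AND amount <= 1680 → 215
txn_id=25: (no match → NULL) → NULL
txn_id=26: risk >= 96 AND amount >= 1540 → 6162
txn_id=27: risk >= 35 AND amount <= 1680 → 188
txn_id=28: risk >= 15 AND amount > 2827 → 4724
txn_id=29: risk >= 35 AND amount <= 1680 → 455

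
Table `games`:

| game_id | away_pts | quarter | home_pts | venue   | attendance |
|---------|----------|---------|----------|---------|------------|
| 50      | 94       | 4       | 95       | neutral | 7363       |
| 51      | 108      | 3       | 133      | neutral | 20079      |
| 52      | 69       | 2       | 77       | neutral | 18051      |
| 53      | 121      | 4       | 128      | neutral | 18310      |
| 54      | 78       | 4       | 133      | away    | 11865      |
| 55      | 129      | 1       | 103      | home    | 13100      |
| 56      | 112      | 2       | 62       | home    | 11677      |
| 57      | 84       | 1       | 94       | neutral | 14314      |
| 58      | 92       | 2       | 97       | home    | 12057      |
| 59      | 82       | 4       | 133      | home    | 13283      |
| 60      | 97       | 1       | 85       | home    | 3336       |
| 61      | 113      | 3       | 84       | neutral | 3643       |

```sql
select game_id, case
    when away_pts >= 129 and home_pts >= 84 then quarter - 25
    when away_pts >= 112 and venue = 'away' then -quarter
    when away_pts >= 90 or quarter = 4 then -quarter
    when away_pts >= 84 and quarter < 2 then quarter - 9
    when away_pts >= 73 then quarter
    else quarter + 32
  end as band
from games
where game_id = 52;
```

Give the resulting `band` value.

game_id = 52: away_pts=69, quarter=2, home_pts=77, venue=neutral, attendance=18051.
away_pts >= 129 and home_pts >= 84 → false
away_pts >= 112 and venue = 'away' → false
away_pts >= 90 or quarter = 4 → false
away_pts >= 84 and quarter < 2 → false
away_pts >= 73 → false
No prior WHEN matched → ELSE → 34

34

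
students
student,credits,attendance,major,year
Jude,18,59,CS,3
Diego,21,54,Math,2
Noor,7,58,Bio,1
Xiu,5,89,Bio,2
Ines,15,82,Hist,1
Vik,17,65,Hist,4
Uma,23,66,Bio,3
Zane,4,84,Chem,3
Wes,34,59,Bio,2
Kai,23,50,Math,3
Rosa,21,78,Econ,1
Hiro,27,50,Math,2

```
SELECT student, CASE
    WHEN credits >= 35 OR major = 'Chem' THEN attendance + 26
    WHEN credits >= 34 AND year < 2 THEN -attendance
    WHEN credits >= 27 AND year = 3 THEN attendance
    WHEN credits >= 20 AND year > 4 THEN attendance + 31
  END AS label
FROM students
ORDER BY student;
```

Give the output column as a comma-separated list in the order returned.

student=Diego: (no match → NULL) → NULL
student=Hiro: (no match → NULL) → NULL
student=Ines: (no match → NULL) → NULL
student=Jude: (no match → NULL) → NULL
student=Kai: (no match → NULL) → NULL
student=Noor: (no match → NULL) → NULL
student=Rosa: (no match → NULL) → NULL
student=Uma: (no match → NULL) → NULL
student=Vik: (no match → NULL) → NULL
student=Wes: (no match → NULL) → NULL
student=Xiu: (no match → NULL) → NULL
student=Zane: credits >= 35 OR major = 'Chem' → 110

NULL, NULL, NULL, NULL, NULL, NULL, NULL, NULL, NULL, NULL, NULL, 110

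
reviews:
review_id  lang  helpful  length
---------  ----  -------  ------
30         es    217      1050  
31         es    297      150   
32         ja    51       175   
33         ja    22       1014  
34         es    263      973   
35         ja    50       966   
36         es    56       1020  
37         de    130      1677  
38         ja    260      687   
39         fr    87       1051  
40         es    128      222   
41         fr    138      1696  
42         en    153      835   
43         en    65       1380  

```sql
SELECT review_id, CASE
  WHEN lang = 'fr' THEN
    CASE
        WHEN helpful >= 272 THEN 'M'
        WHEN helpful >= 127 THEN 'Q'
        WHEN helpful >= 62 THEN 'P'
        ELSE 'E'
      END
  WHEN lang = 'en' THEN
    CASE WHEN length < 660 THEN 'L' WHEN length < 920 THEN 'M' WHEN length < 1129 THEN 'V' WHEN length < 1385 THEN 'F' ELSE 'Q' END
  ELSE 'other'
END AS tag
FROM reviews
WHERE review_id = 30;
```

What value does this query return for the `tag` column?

other

review_id = 30: lang=es, helpful=217, length=1050.
lang='es' → outer ELSE → other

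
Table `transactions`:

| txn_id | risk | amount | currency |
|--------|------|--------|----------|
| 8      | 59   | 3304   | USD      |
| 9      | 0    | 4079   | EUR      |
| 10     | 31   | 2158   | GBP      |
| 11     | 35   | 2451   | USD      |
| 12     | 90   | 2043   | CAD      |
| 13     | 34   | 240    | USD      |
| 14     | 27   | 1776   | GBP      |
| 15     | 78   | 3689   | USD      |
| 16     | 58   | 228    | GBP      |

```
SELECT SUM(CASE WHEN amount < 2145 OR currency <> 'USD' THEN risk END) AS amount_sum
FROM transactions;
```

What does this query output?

240

txn_id=8: ✗
txn_id=9: ✓ → 0
txn_id=10: ✓ → 31
txn_id=11: ✗
txn_id=12: ✓ → 90
txn_id=13: ✓ → 34
txn_id=14: ✓ → 27
txn_id=15: ✗
txn_id=16: ✓ → 58
amount_sum = 31 + 90 + 34 + 27 + 58 = 240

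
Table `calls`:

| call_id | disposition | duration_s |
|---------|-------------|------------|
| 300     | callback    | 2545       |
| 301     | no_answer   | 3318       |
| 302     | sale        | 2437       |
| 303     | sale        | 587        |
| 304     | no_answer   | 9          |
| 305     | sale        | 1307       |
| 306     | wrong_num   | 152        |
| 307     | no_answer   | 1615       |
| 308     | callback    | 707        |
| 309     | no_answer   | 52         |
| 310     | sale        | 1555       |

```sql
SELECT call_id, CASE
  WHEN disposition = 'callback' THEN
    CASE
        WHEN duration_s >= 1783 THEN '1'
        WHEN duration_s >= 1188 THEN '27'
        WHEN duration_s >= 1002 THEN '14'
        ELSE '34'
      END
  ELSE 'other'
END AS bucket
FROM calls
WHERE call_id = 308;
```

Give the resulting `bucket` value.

call_id = 308: disposition=callback, duration_s=707.
disposition='callback' → inner[ELSE] → 34

34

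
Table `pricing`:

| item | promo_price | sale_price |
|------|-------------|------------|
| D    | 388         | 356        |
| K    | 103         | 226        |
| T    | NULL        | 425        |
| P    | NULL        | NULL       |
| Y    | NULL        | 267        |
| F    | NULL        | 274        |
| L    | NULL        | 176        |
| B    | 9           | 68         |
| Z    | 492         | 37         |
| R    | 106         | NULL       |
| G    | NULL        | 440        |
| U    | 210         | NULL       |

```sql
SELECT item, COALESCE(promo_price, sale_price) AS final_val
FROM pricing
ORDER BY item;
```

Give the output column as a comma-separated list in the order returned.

item=B: promo_price=9 → 9
item=D: promo_price=388 → 388
item=F: promo_price=NULL, sale_price=274 → 274
item=G: promo_price=NULL, sale_price=440 → 440
item=K: promo_price=103 → 103
item=L: promo_price=NULL, sale_price=176 → 176
item=P: promo_price=NULL, sale_price=NULL (all NULL) → NULL
item=R: promo_price=106 → 106
item=T: promo_price=NULL, sale_price=425 → 425
item=U: promo_price=210 → 210
item=Y: promo_price=NULL, sale_price=267 → 267
item=Z: promo_price=492 → 492

9, 388, 274, 440, 103, 176, NULL, 106, 425, 210, 267, 492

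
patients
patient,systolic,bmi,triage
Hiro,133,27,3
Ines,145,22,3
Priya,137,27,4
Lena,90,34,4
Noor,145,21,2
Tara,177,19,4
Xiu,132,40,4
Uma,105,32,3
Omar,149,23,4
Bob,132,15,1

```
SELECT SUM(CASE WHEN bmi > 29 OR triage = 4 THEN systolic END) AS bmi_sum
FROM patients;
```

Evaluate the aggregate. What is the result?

patient=Hiro: ✗
patient=Ines: ✗
patient=Priya: ✓ → 137
patient=Lena: ✓ → 90
patient=Noor: ✗
patient=Tara: ✓ → 177
patient=Xiu: ✓ → 132
patient=Uma: ✓ → 105
patient=Omar: ✓ → 149
patient=Bob: ✗
bmi_sum = 137 + 90 + 177 + 132 + 105 + 149 = 790

790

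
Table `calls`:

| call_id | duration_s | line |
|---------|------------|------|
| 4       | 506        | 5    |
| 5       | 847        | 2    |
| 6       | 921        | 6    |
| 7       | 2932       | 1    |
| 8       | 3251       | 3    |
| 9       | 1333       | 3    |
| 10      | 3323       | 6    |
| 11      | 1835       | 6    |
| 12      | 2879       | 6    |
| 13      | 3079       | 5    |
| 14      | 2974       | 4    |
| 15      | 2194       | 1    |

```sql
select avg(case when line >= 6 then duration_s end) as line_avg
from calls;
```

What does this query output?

call_id=4: ✗
call_id=5: ✗
call_id=6: ✓ → 921
call_id=7: ✗
call_id=8: ✗
call_id=9: ✗
call_id=10: ✓ → 3323
call_id=11: ✓ → 1835
call_id=12: ✓ → 2879
call_id=13: ✗
call_id=14: ✗
call_id=15: ✗
line_avg = (921 + 3323 + 1835 + 2879) / 4 = 2239.5

2239.5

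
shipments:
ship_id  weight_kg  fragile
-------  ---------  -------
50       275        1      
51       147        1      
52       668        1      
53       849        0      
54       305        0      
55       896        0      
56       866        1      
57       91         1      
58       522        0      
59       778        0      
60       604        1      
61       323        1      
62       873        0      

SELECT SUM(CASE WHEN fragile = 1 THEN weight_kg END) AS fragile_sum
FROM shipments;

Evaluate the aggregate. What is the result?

2974

ship_id=50: ✓ → 275
ship_id=51: ✓ → 147
ship_id=52: ✓ → 668
ship_id=53: ✗
ship_id=54: ✗
ship_id=55: ✗
ship_id=56: ✓ → 866
ship_id=57: ✓ → 91
ship_id=58: ✗
ship_id=59: ✗
ship_id=60: ✓ → 604
ship_id=61: ✓ → 323
ship_id=62: ✗
fragile_sum = 275 + 147 + 668 + 866 + 91 + 604 + 323 = 2974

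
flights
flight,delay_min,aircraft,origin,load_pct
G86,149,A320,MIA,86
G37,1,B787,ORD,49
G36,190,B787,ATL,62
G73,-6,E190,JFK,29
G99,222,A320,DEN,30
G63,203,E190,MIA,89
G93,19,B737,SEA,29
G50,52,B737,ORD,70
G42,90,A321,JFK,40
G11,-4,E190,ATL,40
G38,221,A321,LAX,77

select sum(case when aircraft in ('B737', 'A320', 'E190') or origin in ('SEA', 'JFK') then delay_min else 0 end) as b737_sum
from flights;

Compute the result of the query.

flight=G86: ✓ → 149
flight=G37: ✗
flight=G36: ✗
flight=G73: ✓ → -6
flight=G99: ✓ → 222
flight=G63: ✓ → 203
flight=G93: ✓ → 19
flight=G50: ✓ → 52
flight=G42: ✓ → 90
flight=G11: ✓ → -4
flight=G38: ✗
b737_sum = 149 + -6 + 222 + 203 + 19 + 52 + 90 + -4 = 725

725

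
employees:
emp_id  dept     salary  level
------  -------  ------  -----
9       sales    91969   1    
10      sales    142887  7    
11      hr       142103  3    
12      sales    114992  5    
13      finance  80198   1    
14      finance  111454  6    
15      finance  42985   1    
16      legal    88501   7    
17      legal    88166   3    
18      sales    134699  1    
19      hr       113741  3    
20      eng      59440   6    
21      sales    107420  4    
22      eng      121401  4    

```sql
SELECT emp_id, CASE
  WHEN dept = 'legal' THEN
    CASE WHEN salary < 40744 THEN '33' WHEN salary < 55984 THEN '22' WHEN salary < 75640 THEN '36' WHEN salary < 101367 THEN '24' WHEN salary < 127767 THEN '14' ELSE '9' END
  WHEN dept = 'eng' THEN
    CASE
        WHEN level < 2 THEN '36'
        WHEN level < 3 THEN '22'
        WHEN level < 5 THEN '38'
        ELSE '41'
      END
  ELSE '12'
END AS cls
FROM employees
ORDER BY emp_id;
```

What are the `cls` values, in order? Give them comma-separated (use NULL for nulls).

12, 12, 12, 12, 12, 12, 12, 24, 24, 12, 12, 41, 12, 38

emp_id=9: dept='sales' → outer ELSE → 12
emp_id=10: dept='sales' → outer ELSE → 12
emp_id=11: dept='hr' → outer ELSE → 12
emp_id=12: dept='sales' → outer ELSE → 12
emp_id=13: dept='finance' → outer ELSE → 12
emp_id=14: dept='finance' → outer ELSE → 12
emp_id=15: dept='finance' → outer ELSE → 12
emp_id=16: dept='legal' → inner[salary < 101367] → 24
emp_id=17: dept='legal' → inner[salary < 101367] → 24
emp_id=18: dept='sales' → outer ELSE → 12
emp_id=19: dept='hr' → outer ELSE → 12
emp_id=20: dept='eng' → inner[ELSE] → 41
emp_id=21: dept='sales' → outer ELSE → 12
emp_id=22: dept='eng' → inner[level < 5] → 38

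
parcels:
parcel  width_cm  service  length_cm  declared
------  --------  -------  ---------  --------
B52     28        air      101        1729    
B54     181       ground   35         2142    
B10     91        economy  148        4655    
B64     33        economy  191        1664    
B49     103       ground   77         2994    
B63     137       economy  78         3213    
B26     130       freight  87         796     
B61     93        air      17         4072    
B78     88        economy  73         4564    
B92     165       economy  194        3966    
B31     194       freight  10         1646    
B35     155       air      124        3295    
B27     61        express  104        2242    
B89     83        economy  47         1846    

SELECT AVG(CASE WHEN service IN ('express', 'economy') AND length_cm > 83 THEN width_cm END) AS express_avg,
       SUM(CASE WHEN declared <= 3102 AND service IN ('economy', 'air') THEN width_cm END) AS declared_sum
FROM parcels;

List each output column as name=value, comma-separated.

[express_avg: service IN ('express', 'economy') AND length_cm > 83]
parcel=B52: ✗
parcel=B54: ✗
parcel=B10: ✓ → 91
parcel=B64: ✓ → 33
parcel=B49: ✗
parcel=B63: ✗
parcel=B26: ✗
parcel=B61: ✗
parcel=B78: ✗
parcel=B92: ✓ → 165
parcel=B31: ✗
parcel=B35: ✗
parcel=B27: ✓ → 61
parcel=B89: ✗
express_avg = (91 + 33 + 165 + 61) / 4 = 87.5
—
[declared_sum: declared <= 3102 AND service IN ('economy', 'air')]
parcel=B52: ✓ → 28
parcel=B54: ✗
parcel=B10: ✗
parcel=B64: ✓ → 33
parcel=B49: ✗
parcel=B63: ✗
parcel=B26: ✗
parcel=B61: ✗
parcel=B78: ✗
parcel=B92: ✗
parcel=B31: ✗
parcel=B35: ✗
parcel=B27: ✗
parcel=B89: ✓ → 83
declared_sum = 28 + 33 + 83 = 144

express_avg=87.5, declared_sum=144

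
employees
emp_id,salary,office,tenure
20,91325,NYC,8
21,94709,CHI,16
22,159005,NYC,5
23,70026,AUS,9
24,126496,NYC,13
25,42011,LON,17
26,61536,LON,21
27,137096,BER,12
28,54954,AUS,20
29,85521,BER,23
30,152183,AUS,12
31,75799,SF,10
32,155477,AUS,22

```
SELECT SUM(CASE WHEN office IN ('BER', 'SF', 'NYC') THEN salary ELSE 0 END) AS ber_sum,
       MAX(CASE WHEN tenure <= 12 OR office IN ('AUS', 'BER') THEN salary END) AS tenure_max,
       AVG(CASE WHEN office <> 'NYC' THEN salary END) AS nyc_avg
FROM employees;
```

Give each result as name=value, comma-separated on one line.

[ber_sum: office IN ('BER', 'SF', 'NYC')]
emp_id=20: ✓ → 91325
emp_id=21: ✗
emp_id=22: ✓ → 159005
emp_id=23: ✗
emp_id=24: ✓ → 126496
emp_id=25: ✗
emp_id=26: ✗
emp_id=27: ✓ → 137096
emp_id=28: ✗
emp_id=29: ✓ → 85521
emp_id=30: ✗
emp_id=31: ✓ → 75799
emp_id=32: ✗
ber_sum = 91325 + 159005 + 126496 + 137096 + 85521 + 75799 = 675242
—
[tenure_max: tenure <= 12 OR office IN ('AUS', 'BER')]
emp_id=20: ✓ → 91325
emp_id=21: ✗
emp_id=22: ✓ → 159005
emp_id=23: ✓ → 70026
emp_id=24: ✗
emp_id=25: ✗
emp_id=26: ✗
emp_id=27: ✓ → 137096
emp_id=28: ✓ → 54954
emp_id=29: ✓ → 85521
emp_id=30: ✓ → 152183
emp_id=31: ✓ → 75799
emp_id=32: ✓ → 155477
tenure_max = MAX(91325, 159005, 70026, 137096, 54954, 85521, 152183, 75799, 155477) = 159005
—
[nyc_avg: office <> 'NYC']
emp_id=20: ✗
emp_id=21: ✓ → 94709
emp_id=22: ✗
emp_id=23: ✓ → 70026
emp_id=24: ✗
emp_id=25: ✓ → 42011
emp_id=26: ✓ → 61536
emp_id=27: ✓ → 137096
emp_id=28: ✓ → 54954
emp_id=29: ✓ → 85521
emp_id=30: ✓ → 152183
emp_id=31: ✓ → 75799
emp_id=32: ✓ → 155477
nyc_avg = (94709 + 70026 + 42011 + 61536 + 137096 + 54954 + 85521 + 152183 + 75799 + 155477) / 10 = 92931.2

ber_sum=675242, tenure_max=159005, nyc_avg=92931.2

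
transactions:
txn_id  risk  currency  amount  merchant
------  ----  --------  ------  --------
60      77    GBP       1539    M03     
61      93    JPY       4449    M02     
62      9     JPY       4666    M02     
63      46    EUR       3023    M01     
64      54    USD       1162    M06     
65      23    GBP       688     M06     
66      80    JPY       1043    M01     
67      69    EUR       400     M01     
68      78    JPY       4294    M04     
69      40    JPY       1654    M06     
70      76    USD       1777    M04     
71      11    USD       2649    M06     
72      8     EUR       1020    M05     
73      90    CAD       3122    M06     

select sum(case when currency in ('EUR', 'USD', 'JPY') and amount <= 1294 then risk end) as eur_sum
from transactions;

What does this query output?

211

txn_id=60: ✗
txn_id=61: ✗
txn_id=62: ✗
txn_id=63: ✗
txn_id=64: ✓ → 54
txn_id=65: ✗
txn_id=66: ✓ → 80
txn_id=67: ✓ → 69
txn_id=68: ✗
txn_id=69: ✗
txn_id=70: ✗
txn_id=71: ✗
txn_id=72: ✓ → 8
txn_id=73: ✗
eur_sum = 54 + 80 + 69 + 8 = 211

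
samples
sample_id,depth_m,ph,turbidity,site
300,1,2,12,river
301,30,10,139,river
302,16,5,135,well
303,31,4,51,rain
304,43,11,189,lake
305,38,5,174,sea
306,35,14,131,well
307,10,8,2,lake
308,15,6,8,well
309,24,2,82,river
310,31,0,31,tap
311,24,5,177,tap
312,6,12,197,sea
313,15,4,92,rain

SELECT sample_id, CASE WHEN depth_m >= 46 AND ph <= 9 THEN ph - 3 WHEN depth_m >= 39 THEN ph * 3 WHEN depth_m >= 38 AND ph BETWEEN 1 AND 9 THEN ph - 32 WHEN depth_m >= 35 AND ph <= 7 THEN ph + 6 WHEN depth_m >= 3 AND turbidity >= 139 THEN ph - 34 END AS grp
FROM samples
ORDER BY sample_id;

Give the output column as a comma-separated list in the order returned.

NULL, -24, NULL, NULL, 33, -27, NULL, NULL, NULL, NULL, NULL, -29, -22, NULL

sample_id=300: (no match → NULL) → NULL
sample_id=301: depth_m >= 3 AND turbidity >= 139 → -24
sample_id=302: (no match → NULL) → NULL
sample_id=303: (no match → NULL) → NULL
sample_id=304: depth_m >= 39 → 33
sample_id=305: depth_m >= 38 AND ph BETWEEN 1 AND 9 → -27
sample_id=306: (no match → NULL) → NULL
sample_id=307: (no match → NULL) → NULL
sample_id=308: (no match → NULL) → NULL
sample_id=309: (no match → NULL) → NULL
sample_id=310: (no match → NULL) → NULL
sample_id=311: depth_m >= 3 AND turbidity >= 139 → -29
sample_id=312: depth_m >= 3 AND turbidity >= 139 → -22
sample_id=313: (no match → NULL) → NULL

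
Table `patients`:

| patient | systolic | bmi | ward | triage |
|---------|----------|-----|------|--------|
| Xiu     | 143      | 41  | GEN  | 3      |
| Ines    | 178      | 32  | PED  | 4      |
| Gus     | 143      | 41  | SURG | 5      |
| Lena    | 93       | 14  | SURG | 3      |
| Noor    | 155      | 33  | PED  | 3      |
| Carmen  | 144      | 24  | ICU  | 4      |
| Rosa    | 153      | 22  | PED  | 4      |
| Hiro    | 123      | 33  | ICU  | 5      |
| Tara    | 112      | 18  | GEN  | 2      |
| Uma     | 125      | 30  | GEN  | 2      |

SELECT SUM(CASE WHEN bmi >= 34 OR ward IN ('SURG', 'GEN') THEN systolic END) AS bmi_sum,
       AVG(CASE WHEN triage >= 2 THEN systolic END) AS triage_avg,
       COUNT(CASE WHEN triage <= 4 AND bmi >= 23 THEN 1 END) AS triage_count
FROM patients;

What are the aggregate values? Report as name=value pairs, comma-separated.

bmi_sum=616, triage_avg=136.9, triage_count=5

[bmi_sum: bmi >= 34 OR ward IN ('SURG', 'GEN')]
patient=Xiu: ✓ → 143
patient=Ines: ✗
patient=Gus: ✓ → 143
patient=Lena: ✓ → 93
patient=Noor: ✗
patient=Carmen: ✗
patient=Rosa: ✗
patient=Hiro: ✗
patient=Tara: ✓ → 112
patient=Uma: ✓ → 125
bmi_sum = 143 + 143 + 93 + 112 + 125 = 616
—
[triage_avg: triage >= 2]
patient=Xiu: ✓ → 143
patient=Ines: ✓ → 178
patient=Gus: ✓ → 143
patient=Lena: ✓ → 93
patient=Noor: ✓ → 155
patient=Carmen: ✓ → 144
patient=Rosa: ✓ → 153
patient=Hiro: ✓ → 123
patient=Tara: ✓ → 112
patient=Uma: ✓ → 125
triage_avg = (143 + 178 + 143 + 93 + 155 + 144 + 153 + 123 + 112 + 125) / 10 = 136.9
—
[triage_count: triage <= 4 AND bmi >= 23]
patient=Xiu: ✓ → 1
patient=Ines: ✓ → 1
patient=Gus: ✗
patient=Lena: ✗
patient=Noor: ✓ → 1
patient=Carmen: ✓ → 1
patient=Rosa: ✗
patient=Hiro: ✗
patient=Tara: ✗
patient=Uma: ✓ → 1
triage_count = COUNT(1, 1, 1, 1, 1) = 5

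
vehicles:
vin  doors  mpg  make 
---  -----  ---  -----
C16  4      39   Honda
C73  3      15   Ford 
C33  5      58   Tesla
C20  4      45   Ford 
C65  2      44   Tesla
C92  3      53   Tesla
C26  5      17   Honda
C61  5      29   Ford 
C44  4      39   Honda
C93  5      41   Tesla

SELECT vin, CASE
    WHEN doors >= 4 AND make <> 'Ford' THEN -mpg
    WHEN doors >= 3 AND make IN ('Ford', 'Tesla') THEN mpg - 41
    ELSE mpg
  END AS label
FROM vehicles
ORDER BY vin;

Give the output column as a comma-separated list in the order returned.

-39, 4, -17, -58, -39, -12, 44, -26, 12, -41

vin=C16: doors >= 4 AND make <> 'Ford' → -39
vin=C20: doors >= 3 AND make IN ('Ford', 'Tesla') → 4
vin=C26: doors >= 4 AND make <> 'Ford' → -17
vin=C33: doors >= 4 AND make <> 'Ford' → -58
vin=C44: doors >= 4 AND make <> 'Ford' → -39
vin=C61: doors >= 3 AND make IN ('Ford', 'Tesla') → -12
vin=C65: ELSE → 44
vin=C73: doors >= 3 AND make IN ('Ford', 'Tesla') → -26
vin=C92: doors >= 3 AND make IN ('Ford', 'Tesla') → 12
vin=C93: doors >= 4 AND make <> 'Ford' → -41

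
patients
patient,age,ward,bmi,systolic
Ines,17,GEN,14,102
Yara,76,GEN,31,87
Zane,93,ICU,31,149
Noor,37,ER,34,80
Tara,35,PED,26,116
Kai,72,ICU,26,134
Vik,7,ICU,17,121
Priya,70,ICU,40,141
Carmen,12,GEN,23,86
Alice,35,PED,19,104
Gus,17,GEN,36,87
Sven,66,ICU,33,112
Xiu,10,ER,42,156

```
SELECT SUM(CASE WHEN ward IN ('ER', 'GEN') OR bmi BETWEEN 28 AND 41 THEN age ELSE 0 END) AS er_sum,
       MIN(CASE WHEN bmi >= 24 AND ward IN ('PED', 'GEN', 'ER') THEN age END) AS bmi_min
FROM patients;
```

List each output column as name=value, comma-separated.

er_sum=398, bmi_min=10

[er_sum: ward IN ('ER', 'GEN') OR bmi BETWEEN 28 AND 41]
patient=Ines: ✓ → 17
patient=Yara: ✓ → 76
patient=Zane: ✓ → 93
patient=Noor: ✓ → 37
patient=Tara: ✗
patient=Kai: ✗
patient=Vik: ✗
patient=Priya: ✓ → 70
patient=Carmen: ✓ → 12
patient=Alice: ✗
patient=Gus: ✓ → 17
patient=Sven: ✓ → 66
patient=Xiu: ✓ → 10
er_sum = 17 + 76 + 93 + 37 + 70 + 12 + 17 + 66 + 10 = 398
—
[bmi_min: bmi >= 24 AND ward IN ('PED', 'GEN', 'ER')]
patient=Ines: ✗
patient=Yara: ✓ → 76
patient=Zane: ✗
patient=Noor: ✓ → 37
patient=Tara: ✓ → 35
patient=Kai: ✗
patient=Vik: ✗
patient=Priya: ✗
patient=Carmen: ✗
patient=Alice: ✗
patient=Gus: ✓ → 17
patient=Sven: ✗
patient=Xiu: ✓ → 10
bmi_min = MIN(76, 37, 35, 17, 10) = 10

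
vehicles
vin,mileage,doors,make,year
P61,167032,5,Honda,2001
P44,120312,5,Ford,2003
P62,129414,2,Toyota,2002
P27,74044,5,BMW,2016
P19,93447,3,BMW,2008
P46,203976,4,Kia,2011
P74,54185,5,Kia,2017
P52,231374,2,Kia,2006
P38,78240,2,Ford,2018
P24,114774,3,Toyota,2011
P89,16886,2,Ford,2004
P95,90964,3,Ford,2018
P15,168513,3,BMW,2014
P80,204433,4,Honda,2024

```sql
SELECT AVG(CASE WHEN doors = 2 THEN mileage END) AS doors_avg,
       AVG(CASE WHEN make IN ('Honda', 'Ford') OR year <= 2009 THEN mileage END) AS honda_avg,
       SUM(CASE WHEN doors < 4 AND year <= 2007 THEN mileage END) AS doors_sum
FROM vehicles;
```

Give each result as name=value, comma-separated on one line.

doors_avg=113978.5, honda_avg=125789.1111111111, doors_sum=377674

[doors_avg: doors = 2]
vin=P61: ✗
vin=P44: ✗
vin=P62: ✓ → 129414
vin=P27: ✗
vin=P19: ✗
vin=P46: ✗
vin=P74: ✗
vin=P52: ✓ → 231374
vin=P38: ✓ → 78240
vin=P24: ✗
vin=P89: ✓ → 16886
vin=P95: ✗
vin=P15: ✗
vin=P80: ✗
doors_avg = (129414 + 231374 + 78240 + 16886) / 4 = 113978.5
—
[honda_avg: make IN ('Honda', 'Ford') OR year <= 2009]
vin=P61: ✓ → 167032
vin=P44: ✓ → 120312
vin=P62: ✓ → 129414
vin=P27: ✗
vin=P19: ✓ → 93447
vin=P46: ✗
vin=P74: ✗
vin=P52: ✓ → 231374
vin=P38: ✓ → 78240
vin=P24: ✗
vin=P89: ✓ → 16886
vin=P95: ✓ → 90964
vin=P15: ✗
vin=P80: ✓ → 204433
honda_avg = (167032 + 120312 + 129414 + 93447 + 231374 + 78240 + 16886 + 90964 + 204433) / 9 = 125789.1111111111
—
[doors_sum: doors < 4 AND year <= 2007]
vin=P61: ✗
vin=P44: ✗
vin=P62: ✓ → 129414
vin=P27: ✗
vin=P19: ✗
vin=P46: ✗
vin=P74: ✗
vin=P52: ✓ → 231374
vin=P38: ✗
vin=P24: ✗
vin=P89: ✓ → 16886
vin=P95: ✗
vin=P15: ✗
vin=P80: ✗
doors_sum = 129414 + 231374 + 16886 = 377674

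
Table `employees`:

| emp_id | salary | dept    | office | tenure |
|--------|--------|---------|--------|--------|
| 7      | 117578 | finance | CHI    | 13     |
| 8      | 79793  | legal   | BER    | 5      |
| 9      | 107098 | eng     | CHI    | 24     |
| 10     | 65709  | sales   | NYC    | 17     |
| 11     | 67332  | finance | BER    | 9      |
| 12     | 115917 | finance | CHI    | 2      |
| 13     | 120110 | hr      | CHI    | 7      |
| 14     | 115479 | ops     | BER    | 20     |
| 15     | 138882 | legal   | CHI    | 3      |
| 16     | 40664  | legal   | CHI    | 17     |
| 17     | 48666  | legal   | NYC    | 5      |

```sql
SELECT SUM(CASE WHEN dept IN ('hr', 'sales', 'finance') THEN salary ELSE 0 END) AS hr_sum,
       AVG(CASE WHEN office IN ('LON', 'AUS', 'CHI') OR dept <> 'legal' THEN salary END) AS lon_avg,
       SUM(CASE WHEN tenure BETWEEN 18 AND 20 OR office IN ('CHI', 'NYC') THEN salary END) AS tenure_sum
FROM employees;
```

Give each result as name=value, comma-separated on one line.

[hr_sum: dept IN ('hr', 'sales', 'finance')]
emp_id=7: ✓ → 117578
emp_id=8: ✗
emp_id=9: ✗
emp_id=10: ✓ → 65709
emp_id=11: ✓ → 67332
emp_id=12: ✓ → 115917
emp_id=13: ✓ → 120110
emp_id=14: ✗
emp_id=15: ✗
emp_id=16: ✗
emp_id=17: ✗
hr_sum = 117578 + 65709 + 67332 + 115917 + 120110 = 486646
—
[lon_avg: office IN ('LON', 'AUS', 'CHI') OR dept <> 'legal']
emp_id=7: ✓ → 117578
emp_id=8: ✗
emp_id=9: ✓ → 107098
emp_id=10: ✓ → 65709
emp_id=11: ✓ → 67332
emp_id=12: ✓ → 115917
emp_id=13: ✓ → 120110
emp_id=14: ✓ → 115479
emp_id=15: ✓ → 138882
emp_id=16: ✓ → 40664
emp_id=17: ✗
lon_avg = (117578 + 107098 + 65709 + 67332 + 115917 + 120110 + 115479 + 138882 + 40664) / 9 = 98752.1111111111
—
[tenure_sum: tenure BETWEEN 18 AND 20 OR office IN ('CHI', 'NYC')]
emp_id=7: ✓ → 117578
emp_id=8: ✗
emp_id=9: ✓ → 107098
emp_id=10: ✓ → 65709
emp_id=11: ✗
emp_id=12: ✓ → 115917
emp_id=13: ✓ → 120110
emp_id=14: ✓ → 115479
emp_id=15: ✓ → 138882
emp_id=16: ✓ → 40664
emp_id=17: ✓ → 48666
tenure_sum = 117578 + 107098 + 65709 + 115917 + 120110 + 115479 + 138882 + 40664 + 48666 = 870103

hr_sum=486646, lon_avg=98752.1111111111, tenure_sum=870103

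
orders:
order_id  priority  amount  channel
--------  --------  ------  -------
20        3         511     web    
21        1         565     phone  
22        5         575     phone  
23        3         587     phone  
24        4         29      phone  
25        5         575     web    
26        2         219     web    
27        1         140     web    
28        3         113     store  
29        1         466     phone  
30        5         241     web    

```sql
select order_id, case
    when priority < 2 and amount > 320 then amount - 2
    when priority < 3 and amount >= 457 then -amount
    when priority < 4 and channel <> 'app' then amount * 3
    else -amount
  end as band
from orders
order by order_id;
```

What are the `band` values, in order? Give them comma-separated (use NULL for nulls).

order_id=20: priority < 4 and channel <> 'app' → 1533
order_id=21: priority < 2 and amount > 320 → 563
order_id=22: ELSE → -575
order_id=23: priority < 4 and channel <> 'app' → 1761
order_id=24: ELSE → -29
order_id=25: ELSE → -575
order_id=26: priority < 4 and channel <> 'app' → 657
order_id=27: priority < 4 and channel <> 'app' → 420
order_id=28: priority < 4 and channel <> 'app' → 339
order_id=29: priority < 2 and amount > 320 → 464
order_id=30: ELSE → -241

1533, 563, -575, 1761, -29, -575, 657, 420, 339, 464, -241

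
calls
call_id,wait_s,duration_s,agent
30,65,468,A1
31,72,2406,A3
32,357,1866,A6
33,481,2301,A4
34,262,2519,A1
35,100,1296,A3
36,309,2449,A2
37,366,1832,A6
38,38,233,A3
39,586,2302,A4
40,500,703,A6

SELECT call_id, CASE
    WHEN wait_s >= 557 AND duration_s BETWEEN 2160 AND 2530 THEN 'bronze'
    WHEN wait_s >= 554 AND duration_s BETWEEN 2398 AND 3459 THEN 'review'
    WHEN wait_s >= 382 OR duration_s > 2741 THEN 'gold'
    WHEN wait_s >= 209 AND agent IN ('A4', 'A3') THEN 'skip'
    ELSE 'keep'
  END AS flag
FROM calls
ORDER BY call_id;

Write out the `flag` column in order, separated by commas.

call_id=30: ELSE → keep
call_id=31: ELSE → keep
call_id=32: ELSE → keep
call_id=33: wait_s >= 382 OR duration_s > 2741 → gold
call_id=34: ELSE → keep
call_id=35: ELSE → keep
call_id=36: ELSE → keep
call_id=37: ELSE → keep
call_id=38: ELSE → keep
call_id=39: wait_s >= 557 AND duration_s BETWEEN 2160 AND 2530 → bronze
call_id=40: wait_s >= 382 OR duration_s > 2741 → gold

keep, keep, keep, gold, keep, keep, keep, keep, keep, bronze, gold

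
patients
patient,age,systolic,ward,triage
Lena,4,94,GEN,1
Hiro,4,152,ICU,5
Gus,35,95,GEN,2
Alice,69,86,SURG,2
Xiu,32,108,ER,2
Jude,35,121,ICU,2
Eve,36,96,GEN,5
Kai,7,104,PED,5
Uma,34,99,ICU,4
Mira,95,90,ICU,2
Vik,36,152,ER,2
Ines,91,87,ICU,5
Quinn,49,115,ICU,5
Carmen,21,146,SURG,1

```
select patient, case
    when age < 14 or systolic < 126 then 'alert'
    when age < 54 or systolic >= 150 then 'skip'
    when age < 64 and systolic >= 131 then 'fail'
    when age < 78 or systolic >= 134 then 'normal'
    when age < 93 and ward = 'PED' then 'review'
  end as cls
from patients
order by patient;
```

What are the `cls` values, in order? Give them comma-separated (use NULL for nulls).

patient=Alice: age < 14 or systolic < 126 → alert
patient=Carmen: age < 54 or systolic >= 150 → skip
patient=Eve: age < 14 or systolic < 126 → alert
patient=Gus: age < 14 or systolic < 126 → alert
patient=Hiro: age < 14 or systolic < 126 → alert
patient=Ines: age < 14 or systolic < 126 → alert
patient=Jude: age < 14 or systolic < 126 → alert
patient=Kai: age < 14 or systolic < 126 → alert
patient=Lena: age < 14 or systolic < 126 → alert
patient=Mira: age < 14 or systolic < 126 → alert
patient=Quinn: age < 14 or systolic < 126 → alert
patient=Uma: age < 14 or systolic < 126 → alert
patient=Vik: age < 54 or systolic >= 150 → skip
patient=Xiu: age < 14 or systolic < 126 → alert

alert, skip, alert, alert, alert, alert, alert, alert, alert, alert, alert, alert, skip, alert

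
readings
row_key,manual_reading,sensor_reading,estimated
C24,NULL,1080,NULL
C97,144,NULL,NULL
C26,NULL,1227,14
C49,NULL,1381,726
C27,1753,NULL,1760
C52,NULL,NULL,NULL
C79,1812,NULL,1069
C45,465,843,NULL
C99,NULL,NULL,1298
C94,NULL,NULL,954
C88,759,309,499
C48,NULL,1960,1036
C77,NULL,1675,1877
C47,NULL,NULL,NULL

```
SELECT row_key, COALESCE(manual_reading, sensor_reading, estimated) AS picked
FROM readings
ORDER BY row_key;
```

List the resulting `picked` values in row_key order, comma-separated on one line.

1080, 1227, 1753, 465, NULL, 1960, 1381, NULL, 1675, 1812, 759, 954, 144, 1298

row_key=C24: manual_reading=NULL, sensor_reading=1080 → 1080
row_key=C26: manual_reading=NULL, sensor_reading=1227 → 1227
row_key=C27: manual_reading=1753 → 1753
row_key=C45: manual_reading=465 → 465
row_key=C47: manual_reading=NULL, sensor_reading=NULL, estimated=NULL (all NULL) → NULL
row_key=C48: manual_reading=NULL, sensor_reading=1960 → 1960
row_key=C49: manual_reading=NULL, sensor_reading=1381 → 1381
row_key=C52: manual_reading=NULL, sensor_reading=NULL, estimated=NULL (all NULL) → NULL
row_key=C77: manual_reading=NULL, sensor_reading=1675 → 1675
row_key=C79: manual_reading=1812 → 1812
row_key=C88: manual_reading=759 → 759
row_key=C94: manual_reading=NULL, sensor_reading=NULL, estimated=954 → 954
row_key=C97: manual_reading=144 → 144
row_key=C99: manual_reading=NULL, sensor_reading=NULL, estimated=1298 → 1298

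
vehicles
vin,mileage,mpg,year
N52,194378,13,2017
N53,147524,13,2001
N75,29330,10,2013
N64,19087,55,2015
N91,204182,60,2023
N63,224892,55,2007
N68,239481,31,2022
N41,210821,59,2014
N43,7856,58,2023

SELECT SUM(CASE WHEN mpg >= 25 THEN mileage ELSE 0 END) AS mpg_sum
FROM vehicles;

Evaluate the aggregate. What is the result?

vin=N52: ✗
vin=N53: ✗
vin=N75: ✗
vin=N64: ✓ → 19087
vin=N91: ✓ → 204182
vin=N63: ✓ → 224892
vin=N68: ✓ → 239481
vin=N41: ✓ → 210821
vin=N43: ✓ → 7856
mpg_sum = 19087 + 204182 + 224892 + 239481 + 210821 + 7856 = 906319

906319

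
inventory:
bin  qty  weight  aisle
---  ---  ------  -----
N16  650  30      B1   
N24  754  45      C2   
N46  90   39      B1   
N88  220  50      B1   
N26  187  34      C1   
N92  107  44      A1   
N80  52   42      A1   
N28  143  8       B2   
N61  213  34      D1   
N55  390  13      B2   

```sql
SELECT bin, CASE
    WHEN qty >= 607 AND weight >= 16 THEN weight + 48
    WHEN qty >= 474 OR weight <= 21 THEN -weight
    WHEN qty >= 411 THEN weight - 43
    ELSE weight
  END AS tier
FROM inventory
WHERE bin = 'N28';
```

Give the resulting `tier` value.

bin = N28: qty=143, weight=8, aisle=B2.
qty >= 607 AND weight >= 16 → false
qty >= 474 OR weight <= 21 → true → -8

-8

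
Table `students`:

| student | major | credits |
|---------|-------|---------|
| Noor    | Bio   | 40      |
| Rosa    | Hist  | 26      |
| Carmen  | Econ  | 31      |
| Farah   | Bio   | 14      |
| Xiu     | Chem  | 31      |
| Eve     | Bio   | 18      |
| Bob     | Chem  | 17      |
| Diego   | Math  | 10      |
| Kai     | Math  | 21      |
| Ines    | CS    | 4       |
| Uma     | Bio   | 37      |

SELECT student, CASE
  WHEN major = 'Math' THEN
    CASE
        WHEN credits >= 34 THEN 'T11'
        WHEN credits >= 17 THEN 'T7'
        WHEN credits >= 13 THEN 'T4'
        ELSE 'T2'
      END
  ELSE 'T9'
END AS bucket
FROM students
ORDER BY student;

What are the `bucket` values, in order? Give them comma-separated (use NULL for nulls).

student=Bob: major='Chem' → outer ELSE → T9
student=Carmen: major='Econ' → outer ELSE → T9
student=Diego: major='Math' → inner[ELSE] → T2
student=Eve: major='Bio' → outer ELSE → T9
student=Farah: major='Bio' → outer ELSE → T9
student=Ines: major='CS' → outer ELSE → T9
student=Kai: major='Math' → inner[credits >= 17] → T7
student=Noor: major='Bio' → outer ELSE → T9
student=Rosa: major='Hist' → outer ELSE → T9
student=Uma: major='Bio' → outer ELSE → T9
student=Xiu: major='Chem' → outer ELSE → T9

T9, T9, T2, T9, T9, T9, T7, T9, T9, T9, T9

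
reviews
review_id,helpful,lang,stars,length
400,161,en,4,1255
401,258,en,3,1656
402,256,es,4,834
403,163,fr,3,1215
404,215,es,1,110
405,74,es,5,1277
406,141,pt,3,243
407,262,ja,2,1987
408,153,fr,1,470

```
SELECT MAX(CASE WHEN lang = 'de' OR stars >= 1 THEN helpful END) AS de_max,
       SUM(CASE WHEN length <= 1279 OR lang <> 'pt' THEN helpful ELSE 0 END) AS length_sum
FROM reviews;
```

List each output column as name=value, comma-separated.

[de_max: lang = 'de' OR stars >= 1]
review_id=400: ✓ → 161
review_id=401: ✓ → 258
review_id=402: ✓ → 256
review_id=403: ✓ → 163
review_id=404: ✓ → 215
review_id=405: ✓ → 74
review_id=406: ✓ → 141
review_id=407: ✓ → 262
review_id=408: ✓ → 153
de_max = MAX(161, 258, 256, 163, 215, 74, 141, 262, 153) = 262
—
[length_sum: length <= 1279 OR lang <> 'pt']
review_id=400: ✓ → 161
review_id=401: ✓ → 258
review_id=402: ✓ → 256
review_id=403: ✓ → 163
review_id=404: ✓ → 215
review_id=405: ✓ → 74
review_id=406: ✓ → 141
review_id=407: ✓ → 262
review_id=408: ✓ → 153
length_sum = 161 + 258 + 256 + 163 + 215 + 74 + 141 + 262 + 153 = 1683

de_max=262, length_sum=1683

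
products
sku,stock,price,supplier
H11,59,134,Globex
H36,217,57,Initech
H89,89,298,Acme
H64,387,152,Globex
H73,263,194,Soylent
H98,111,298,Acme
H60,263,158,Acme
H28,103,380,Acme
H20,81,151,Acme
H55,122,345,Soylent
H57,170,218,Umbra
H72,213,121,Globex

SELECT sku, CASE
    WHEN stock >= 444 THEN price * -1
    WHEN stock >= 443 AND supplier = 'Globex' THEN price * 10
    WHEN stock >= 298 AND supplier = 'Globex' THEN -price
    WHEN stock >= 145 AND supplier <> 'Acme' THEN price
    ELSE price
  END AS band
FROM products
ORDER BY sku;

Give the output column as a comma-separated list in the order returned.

134, 151, 380, 57, 345, 218, 158, -152, 121, 194, 298, 298

sku=H11: ELSE → 134
sku=H20: ELSE → 151
sku=H28: ELSE → 380
sku=H36: stock >= 145 AND supplier <> 'Acme' → 57
sku=H55: ELSE → 345
sku=H57: stock >= 145 AND supplier <> 'Acme' → 218
sku=H60: ELSE → 158
sku=H64: stock >= 298 AND supplier = 'Globex' → -152
sku=H72: stock >= 145 AND supplier <> 'Acme' → 121
sku=H73: stock >= 145 AND supplier <> 'Acme' → 194
sku=H89: ELSE → 298
sku=H98: ELSE → 298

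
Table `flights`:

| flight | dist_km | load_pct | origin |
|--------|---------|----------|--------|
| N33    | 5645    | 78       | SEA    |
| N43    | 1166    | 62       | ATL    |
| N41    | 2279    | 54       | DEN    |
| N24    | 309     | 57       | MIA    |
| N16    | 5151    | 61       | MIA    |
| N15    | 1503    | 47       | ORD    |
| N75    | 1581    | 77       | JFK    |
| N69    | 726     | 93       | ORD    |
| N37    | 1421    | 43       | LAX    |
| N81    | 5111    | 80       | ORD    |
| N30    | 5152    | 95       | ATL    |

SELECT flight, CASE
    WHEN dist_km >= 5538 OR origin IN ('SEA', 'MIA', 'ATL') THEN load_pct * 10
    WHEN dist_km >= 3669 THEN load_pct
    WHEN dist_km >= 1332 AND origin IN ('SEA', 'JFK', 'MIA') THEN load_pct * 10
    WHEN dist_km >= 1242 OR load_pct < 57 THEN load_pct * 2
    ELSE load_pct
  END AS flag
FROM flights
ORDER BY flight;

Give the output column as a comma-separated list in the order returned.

94, 610, 570, 950, 780, 86, 108, 620, 93, 770, 80

flight=N15: dist_km >= 1242 OR load_pct < 57 → 94
flight=N16: dist_km >= 5538 OR origin IN ('SEA', 'MIA', 'ATL') → 610
flight=N24: dist_km >= 5538 OR origin IN ('SEA', 'MIA', 'ATL') → 570
flight=N30: dist_km >= 5538 OR origin IN ('SEA', 'MIA', 'ATL') → 950
flight=N33: dist_km >= 5538 OR origin IN ('SEA', 'MIA', 'ATL') → 780
flight=N37: dist_km >= 1242 OR load_pct < 57 → 86
flight=N41: dist_km >= 1242 OR load_pct < 57 → 108
flight=N43: dist_km >= 5538 OR origin IN ('SEA', 'MIA', 'ATL') → 620
flight=N69: ELSE → 93
flight=N75: dist_km >= 1332 AND origin IN ('SEA', 'JFK', 'MIA') → 770
flight=N81: dist_km >= 3669 → 80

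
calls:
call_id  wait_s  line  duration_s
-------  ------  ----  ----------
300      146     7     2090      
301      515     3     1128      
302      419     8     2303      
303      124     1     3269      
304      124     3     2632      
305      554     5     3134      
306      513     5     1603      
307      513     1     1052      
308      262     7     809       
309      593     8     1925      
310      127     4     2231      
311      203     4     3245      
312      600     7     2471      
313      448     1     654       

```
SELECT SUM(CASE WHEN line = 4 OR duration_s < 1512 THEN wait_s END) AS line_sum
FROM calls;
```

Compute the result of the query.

call_id=300: ✗
call_id=301: ✓ → 515
call_id=302: ✗
call_id=303: ✗
call_id=304: ✗
call_id=305: ✗
call_id=306: ✗
call_id=307: ✓ → 513
call_id=308: ✓ → 262
call_id=309: ✗
call_id=310: ✓ → 127
call_id=311: ✓ → 203
call_id=312: ✗
call_id=313: ✓ → 448
line_sum = 515 + 513 + 262 + 127 + 203 + 448 = 2068

2068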